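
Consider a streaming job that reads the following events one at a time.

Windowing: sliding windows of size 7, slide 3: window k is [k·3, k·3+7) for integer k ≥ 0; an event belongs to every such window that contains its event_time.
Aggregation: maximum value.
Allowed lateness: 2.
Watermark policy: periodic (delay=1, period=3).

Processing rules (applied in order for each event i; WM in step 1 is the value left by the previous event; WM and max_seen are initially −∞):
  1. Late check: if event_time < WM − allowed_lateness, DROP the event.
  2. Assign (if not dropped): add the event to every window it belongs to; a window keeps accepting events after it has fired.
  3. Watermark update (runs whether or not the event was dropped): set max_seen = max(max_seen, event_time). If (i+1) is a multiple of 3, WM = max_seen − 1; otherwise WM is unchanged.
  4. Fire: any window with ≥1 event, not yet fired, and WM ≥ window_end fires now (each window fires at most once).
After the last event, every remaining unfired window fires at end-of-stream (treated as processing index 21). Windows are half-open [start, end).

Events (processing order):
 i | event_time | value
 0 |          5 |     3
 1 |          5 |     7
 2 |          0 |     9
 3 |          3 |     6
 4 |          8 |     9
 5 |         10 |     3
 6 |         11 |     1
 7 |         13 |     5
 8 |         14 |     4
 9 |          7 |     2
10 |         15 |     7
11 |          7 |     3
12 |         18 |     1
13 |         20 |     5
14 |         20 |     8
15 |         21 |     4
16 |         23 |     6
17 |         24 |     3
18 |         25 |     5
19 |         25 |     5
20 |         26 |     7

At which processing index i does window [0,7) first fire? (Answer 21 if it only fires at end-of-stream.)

5

i=0 t=5 v=3: → [3,10),[0,7); WM=−∞
i=1 t=5 v=7: → [3,10),[0,7); WM=−∞
i=2 t=0 v=9: → [0,7); WM=4
i=3 t=3 v=6: → [3,10),[0,7); WM=4
i=4 t=8 v=9: → [6,13),[3,10); WM=4
i=5 t=10 v=3: → [9,16),[6,13); WM=9; [0,7) fires=9
i=6 t=11 v=1: → [9,16),[6,13); WM=9
i=7 t=13 v=5: → [12,19),[9,16); WM=9
i=8 t=14 v=4: → [12,19),[9,16); WM=13; [3,10) fires=9 [6,13) fires=9
i=9 t=7 v=2: DROP (t<13-2); WM=13
i=10 t=15 v=7: → [15,22),[12,19),[9,16); WM=13
i=11 t=7 v=3: DROP (t<13-2); WM=14
i=12 t=18 v=1: → [18,25),[15,22),[12,19); WM=14
i=13 t=20 v=5: → [18,25),[15,22); WM=14
i=14 t=20 v=8: → [18,25),[15,22); WM=19; [9,16) fires=7 [12,19) fires=7
i=15 t=21 v=4: → [21,28),[18,25),[15,22); WM=19
i=16 t=23 v=6: → [21,28),[18,25); WM=19
i=17 t=24 v=3: → [24,31),[21,28),[18,25); WM=23; [15,22) fires=8
i=18 t=25 v=5: → [24,31),[21,28); WM=23
i=19 t=25 v=5: → [24,31),[21,28); WM=23
i=20 t=26 v=7: → [24,31),[21,28); WM=25; [18,25) fires=8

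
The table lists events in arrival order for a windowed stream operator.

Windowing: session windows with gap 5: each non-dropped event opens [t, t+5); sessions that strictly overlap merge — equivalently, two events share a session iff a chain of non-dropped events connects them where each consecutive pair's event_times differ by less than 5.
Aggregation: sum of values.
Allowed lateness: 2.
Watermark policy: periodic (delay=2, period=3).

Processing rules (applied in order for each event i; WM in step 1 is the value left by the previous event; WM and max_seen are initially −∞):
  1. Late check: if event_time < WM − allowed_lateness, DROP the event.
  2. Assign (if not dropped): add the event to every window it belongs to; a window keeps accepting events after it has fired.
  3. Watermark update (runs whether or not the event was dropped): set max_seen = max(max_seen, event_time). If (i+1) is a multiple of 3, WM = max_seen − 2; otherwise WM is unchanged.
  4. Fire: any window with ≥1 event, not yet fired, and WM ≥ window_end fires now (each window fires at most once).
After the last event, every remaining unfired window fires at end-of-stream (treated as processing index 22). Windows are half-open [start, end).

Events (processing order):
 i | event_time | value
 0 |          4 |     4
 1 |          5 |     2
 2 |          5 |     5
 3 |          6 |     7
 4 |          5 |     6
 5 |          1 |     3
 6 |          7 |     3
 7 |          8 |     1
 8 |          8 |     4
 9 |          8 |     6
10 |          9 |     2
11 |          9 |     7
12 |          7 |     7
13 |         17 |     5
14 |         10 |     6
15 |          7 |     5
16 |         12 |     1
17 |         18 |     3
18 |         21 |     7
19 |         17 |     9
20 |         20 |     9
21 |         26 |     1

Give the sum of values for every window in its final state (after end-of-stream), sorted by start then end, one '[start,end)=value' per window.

i=0 t=4 v=4: → [4,9); WM=−∞
i=1 t=5 v=2: → [4,10); WM=−∞
i=2 t=5 v=5: → [4,10); WM=3
i=3 t=6 v=7: → [4,11); WM=3
i=4 t=5 v=6: → [4,11); WM=3
i=5 t=1 v=3: → [1,11); WM=4
i=6 t=7 v=3: → [1,12); WM=4
i=7 t=8 v=1: → [1,13); WM=4
i=8 t=8 v=4: → [1,13); WM=6
i=9 t=8 v=6: → [1,13); WM=6
i=10 t=9 v=2: → [1,14); WM=6
i=11 t=9 v=7: → [1,14); WM=7
i=12 t=7 v=7: → [1,14); WM=7
i=13 t=17 v=5: → [17,22); WM=7
i=14 t=10 v=6: → [1,15); WM=15
i=15 t=7 v=5: DROP (t<15-2); WM=15
i=16 t=12 v=1: DROP (t<15-2); WM=15
i=17 t=18 v=3: → [17,23); WM=16
i=18 t=21 v=7: → [17,26); WM=16
i=19 t=17 v=9: → [17,26); WM=16
i=20 t=20 v=9: → [17,26); WM=19
i=21 t=26 v=1: → [26,31); WM=19

[1,15)=63 [17,26)=33 [26,31)=1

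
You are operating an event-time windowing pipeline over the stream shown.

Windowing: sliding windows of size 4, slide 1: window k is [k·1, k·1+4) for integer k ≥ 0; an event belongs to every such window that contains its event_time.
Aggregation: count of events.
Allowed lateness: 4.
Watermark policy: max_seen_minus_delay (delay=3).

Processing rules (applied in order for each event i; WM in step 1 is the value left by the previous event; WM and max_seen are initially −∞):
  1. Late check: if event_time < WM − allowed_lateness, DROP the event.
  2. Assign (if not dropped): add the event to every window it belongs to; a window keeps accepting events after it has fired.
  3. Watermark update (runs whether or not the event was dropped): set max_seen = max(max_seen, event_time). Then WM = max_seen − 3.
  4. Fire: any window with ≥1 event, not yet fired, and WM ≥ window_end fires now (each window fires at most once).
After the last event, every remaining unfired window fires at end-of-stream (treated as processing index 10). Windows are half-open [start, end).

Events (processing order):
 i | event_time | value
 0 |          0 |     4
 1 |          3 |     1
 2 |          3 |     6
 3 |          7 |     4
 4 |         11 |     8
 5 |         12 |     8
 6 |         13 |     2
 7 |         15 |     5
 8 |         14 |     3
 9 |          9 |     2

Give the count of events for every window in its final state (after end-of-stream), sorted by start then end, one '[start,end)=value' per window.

i=0 t=0 v=4: → [0,4); WM=-3
i=1 t=3 v=1: → [3,7),[2,6),[1,5),[0,4); WM=0
i=2 t=3 v=6: → [3,7),[2,6),[1,5),[0,4); WM=0
i=3 t=7 v=4: → [7,11),[6,10),[5,9),[4,8); WM=4; [0,4) fires=3
i=4 t=11 v=8: → [11,15),[10,14),[9,13),[8,12); WM=8; [1,5) fires=2 [2,6) fires=2 [3,7) fires=2 [4,8) fires=1
i=5 t=12 v=8: → [12,16),[11,15),[10,14),[9,13); WM=9; [5,9) fires=1
i=6 t=13 v=2: → [13,17),[12,16),[11,15),[10,14); WM=10; [6,10) fires=1
i=7 t=15 v=5: → [15,19),[14,18),[13,17),[12,16); WM=12; [7,11) fires=1 [8,12) fires=1
i=8 t=14 v=3: → [14,18),[13,17),[12,16),[11,15); WM=12
i=9 t=9 v=2: → [9,13),[8,12),[7,11),[6,10); WM=12

[0,4)=3 [1,5)=2 [2,6)=2 [3,7)=2 [4,8)=1 [5,9)=1 [6,10)=2 [7,11)=2 [8,12)=2 [9,13)=3 [10,14)=3 [11,15)=4 [12,16)=4 [13,17)=3 [14,18)=2 [15,19)=1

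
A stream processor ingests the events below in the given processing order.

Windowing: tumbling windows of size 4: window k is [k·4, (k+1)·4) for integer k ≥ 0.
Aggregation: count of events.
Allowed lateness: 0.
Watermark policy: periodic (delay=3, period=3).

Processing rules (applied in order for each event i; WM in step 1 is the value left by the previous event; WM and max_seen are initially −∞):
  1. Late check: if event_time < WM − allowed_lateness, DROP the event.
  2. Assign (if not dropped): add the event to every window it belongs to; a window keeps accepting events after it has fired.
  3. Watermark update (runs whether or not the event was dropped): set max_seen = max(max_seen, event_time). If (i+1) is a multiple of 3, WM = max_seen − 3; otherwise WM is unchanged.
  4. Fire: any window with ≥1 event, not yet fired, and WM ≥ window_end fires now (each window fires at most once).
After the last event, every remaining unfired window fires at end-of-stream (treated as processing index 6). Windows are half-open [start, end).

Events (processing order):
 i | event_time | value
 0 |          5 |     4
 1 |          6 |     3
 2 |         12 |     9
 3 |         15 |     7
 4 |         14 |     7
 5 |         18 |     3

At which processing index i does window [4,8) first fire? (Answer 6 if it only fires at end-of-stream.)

2

i=0 t=5 v=4: → [4,8); WM=−∞
i=1 t=6 v=3: → [4,8); WM=−∞
i=2 t=12 v=9: → [12,16); WM=9; [4,8) fires=2
i=3 t=15 v=7: → [12,16); WM=9
i=4 t=14 v=7: → [12,16); WM=9
i=5 t=18 v=3: → [16,20); WM=15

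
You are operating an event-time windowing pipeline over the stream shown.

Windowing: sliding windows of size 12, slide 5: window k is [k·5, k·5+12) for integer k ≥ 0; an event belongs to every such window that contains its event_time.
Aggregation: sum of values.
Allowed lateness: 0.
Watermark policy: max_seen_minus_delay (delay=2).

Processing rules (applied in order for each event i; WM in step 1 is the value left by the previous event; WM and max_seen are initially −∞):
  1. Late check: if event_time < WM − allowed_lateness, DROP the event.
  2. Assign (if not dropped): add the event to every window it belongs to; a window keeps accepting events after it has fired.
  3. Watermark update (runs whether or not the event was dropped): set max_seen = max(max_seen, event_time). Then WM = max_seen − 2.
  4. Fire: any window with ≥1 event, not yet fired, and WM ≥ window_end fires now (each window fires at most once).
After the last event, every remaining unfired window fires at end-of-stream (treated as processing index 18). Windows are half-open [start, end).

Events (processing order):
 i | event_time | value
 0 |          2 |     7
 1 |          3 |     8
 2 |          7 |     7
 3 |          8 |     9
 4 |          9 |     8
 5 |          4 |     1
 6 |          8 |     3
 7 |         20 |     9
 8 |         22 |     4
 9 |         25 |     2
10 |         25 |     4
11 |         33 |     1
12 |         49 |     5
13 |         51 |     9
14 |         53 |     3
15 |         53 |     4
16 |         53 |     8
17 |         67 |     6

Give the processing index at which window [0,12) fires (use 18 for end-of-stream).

i=0 t=2 v=7: → [0,12); WM=0
i=1 t=3 v=8: → [0,12); WM=1
i=2 t=7 v=7: → [5,17),[0,12); WM=5
i=3 t=8 v=9: → [5,17),[0,12); WM=6
i=4 t=9 v=8: → [5,17),[0,12); WM=7
i=5 t=4 v=1: DROP (t<7-0); WM=7
i=6 t=8 v=3: → [5,17),[0,12); WM=7
i=7 t=20 v=9: → [20,32),[15,27),[10,22); WM=18; [0,12) fires=42 [5,17) fires=27
i=8 t=22 v=4: → [20,32),[15,27); WM=20
i=9 t=25 v=2: → [25,37),[20,32),[15,27); WM=23; [10,22) fires=9
i=10 t=25 v=4: → [25,37),[20,32),[15,27); WM=23
i=11 t=33 v=1: → [30,42),[25,37); WM=31; [15,27) fires=19
i=12 t=49 v=5: → [45,57),[40,52); WM=47; [20,32) fires=19 [25,37) fires=7 [30,42) fires=1
i=13 t=51 v=9: → [50,62),[45,57),[40,52); WM=49
i=14 t=53 v=3: → [50,62),[45,57); WM=51
i=15 t=53 v=4: → [50,62),[45,57); WM=51
i=16 t=53 v=8: → [50,62),[45,57); WM=51
i=17 t=67 v=6: → [65,77),[60,72); WM=65; [40,52) fires=14 [45,57) fires=29 [50,62) fires=24

7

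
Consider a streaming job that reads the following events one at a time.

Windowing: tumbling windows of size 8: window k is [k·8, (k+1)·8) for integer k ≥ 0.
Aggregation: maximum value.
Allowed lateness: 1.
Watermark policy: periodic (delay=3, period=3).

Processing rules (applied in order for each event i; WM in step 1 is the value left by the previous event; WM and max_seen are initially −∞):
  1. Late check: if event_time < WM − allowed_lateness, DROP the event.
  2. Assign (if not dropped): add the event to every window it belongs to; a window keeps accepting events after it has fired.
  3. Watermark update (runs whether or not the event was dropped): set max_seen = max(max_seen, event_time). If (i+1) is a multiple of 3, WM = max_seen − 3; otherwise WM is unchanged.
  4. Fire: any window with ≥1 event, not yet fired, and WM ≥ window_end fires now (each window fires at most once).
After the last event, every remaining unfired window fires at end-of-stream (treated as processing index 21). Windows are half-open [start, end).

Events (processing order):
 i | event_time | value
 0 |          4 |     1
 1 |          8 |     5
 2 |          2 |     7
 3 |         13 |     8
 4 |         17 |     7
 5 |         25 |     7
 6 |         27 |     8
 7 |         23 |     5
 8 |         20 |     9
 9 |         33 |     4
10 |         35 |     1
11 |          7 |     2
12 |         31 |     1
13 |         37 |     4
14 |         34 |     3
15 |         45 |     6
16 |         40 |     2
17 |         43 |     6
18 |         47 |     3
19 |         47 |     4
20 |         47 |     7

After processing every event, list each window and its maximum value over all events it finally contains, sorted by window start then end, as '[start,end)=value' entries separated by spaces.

i=0 t=4 v=1: → [0,8); WM=−∞
i=1 t=8 v=5: → [8,16); WM=−∞
i=2 t=2 v=7: → [0,8); WM=5
i=3 t=13 v=8: → [8,16); WM=5
i=4 t=17 v=7: → [16,24); WM=5
i=5 t=25 v=7: → [24,32); WM=22; [0,8) fires=7 [8,16) fires=8
i=6 t=27 v=8: → [24,32); WM=22
i=7 t=23 v=5: → [16,24); WM=22
i=8 t=20 v=9: DROP (t<22-1); WM=24; [16,24) fires=7
i=9 t=33 v=4: → [32,40); WM=24
i=10 t=35 v=1: → [32,40); WM=24
i=11 t=7 v=2: DROP (t<24-1); WM=32; [24,32) fires=8
i=12 t=31 v=1: → [24,32); WM=32
i=13 t=37 v=4: → [32,40); WM=32
i=14 t=34 v=3: → [32,40); WM=34
i=15 t=45 v=6: → [40,48); WM=34
i=16 t=40 v=2: → [40,48); WM=34
i=17 t=43 v=6: → [40,48); WM=42; [32,40) fires=4
i=18 t=47 v=3: → [40,48); WM=42
i=19 t=47 v=4: → [40,48); WM=42
i=20 t=47 v=7: → [40,48); WM=44

[0,8)=7 [8,16)=8 [16,24)=7 [24,32)=8 [32,40)=4 [40,48)=7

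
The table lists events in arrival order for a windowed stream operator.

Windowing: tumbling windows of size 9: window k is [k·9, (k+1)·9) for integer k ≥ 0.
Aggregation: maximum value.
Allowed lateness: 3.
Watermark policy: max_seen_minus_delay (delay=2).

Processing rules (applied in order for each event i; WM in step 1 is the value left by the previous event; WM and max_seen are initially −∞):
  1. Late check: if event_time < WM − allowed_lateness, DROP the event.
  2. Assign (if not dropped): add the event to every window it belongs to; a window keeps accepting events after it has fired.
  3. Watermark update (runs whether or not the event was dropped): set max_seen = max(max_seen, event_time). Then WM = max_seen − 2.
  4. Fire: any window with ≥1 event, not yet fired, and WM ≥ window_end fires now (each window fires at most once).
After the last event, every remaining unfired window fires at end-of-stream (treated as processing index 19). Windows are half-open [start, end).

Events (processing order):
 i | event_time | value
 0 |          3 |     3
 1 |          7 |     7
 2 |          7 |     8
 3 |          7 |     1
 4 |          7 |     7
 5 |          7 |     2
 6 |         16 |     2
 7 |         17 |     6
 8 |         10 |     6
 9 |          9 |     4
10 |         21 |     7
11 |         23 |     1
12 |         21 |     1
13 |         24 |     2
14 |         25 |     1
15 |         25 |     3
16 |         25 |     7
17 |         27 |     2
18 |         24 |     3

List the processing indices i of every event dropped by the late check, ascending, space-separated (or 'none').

8 9

i=0 t=3 v=3: → [0,9); WM=1
i=1 t=7 v=7: → [0,9); WM=5
i=2 t=7 v=8: → [0,9); WM=5
i=3 t=7 v=1: → [0,9); WM=5
i=4 t=7 v=7: → [0,9); WM=5
i=5 t=7 v=2: → [0,9); WM=5
i=6 t=16 v=2: → [9,18); WM=14; [0,9) fires=8
i=7 t=17 v=6: → [9,18); WM=15
i=8 t=10 v=6: DROP (t<15-3); WM=15
i=9 t=9 v=4: DROP (t<15-3); WM=15
i=10 t=21 v=7: → [18,27); WM=19; [9,18) fires=6
i=11 t=23 v=1: → [18,27); WM=21
i=12 t=21 v=1: → [18,27); WM=21
i=13 t=24 v=2: → [18,27); WM=22
i=14 t=25 v=1: → [18,27); WM=23
i=15 t=25 v=3: → [18,27); WM=23
i=16 t=25 v=7: → [18,27); WM=23
i=17 t=27 v=2: → [27,36); WM=25
i=18 t=24 v=3: → [18,27); WM=25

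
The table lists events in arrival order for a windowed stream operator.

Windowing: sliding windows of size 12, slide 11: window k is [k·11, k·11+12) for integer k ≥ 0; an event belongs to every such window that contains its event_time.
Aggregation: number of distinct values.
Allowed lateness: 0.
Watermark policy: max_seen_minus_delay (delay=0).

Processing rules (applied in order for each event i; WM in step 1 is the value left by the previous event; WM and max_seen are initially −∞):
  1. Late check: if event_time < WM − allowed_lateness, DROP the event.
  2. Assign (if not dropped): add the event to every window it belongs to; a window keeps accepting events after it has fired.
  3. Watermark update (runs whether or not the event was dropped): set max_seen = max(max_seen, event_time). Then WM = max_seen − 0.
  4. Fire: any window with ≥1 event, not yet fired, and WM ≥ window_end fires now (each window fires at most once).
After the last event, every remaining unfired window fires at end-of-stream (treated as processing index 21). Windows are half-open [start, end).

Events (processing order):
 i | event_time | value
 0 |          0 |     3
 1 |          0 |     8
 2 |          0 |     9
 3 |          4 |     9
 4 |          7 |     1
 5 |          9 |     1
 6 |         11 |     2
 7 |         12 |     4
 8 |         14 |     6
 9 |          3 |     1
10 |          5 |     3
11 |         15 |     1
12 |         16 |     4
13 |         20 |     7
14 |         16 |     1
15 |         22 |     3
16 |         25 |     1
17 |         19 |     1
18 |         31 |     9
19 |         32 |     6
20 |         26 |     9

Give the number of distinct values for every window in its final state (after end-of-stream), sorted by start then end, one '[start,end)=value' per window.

[0,12)=5 [11,23)=6 [22,34)=4

i=0 t=0 v=3: → [0,12); WM=0
i=1 t=0 v=8: → [0,12); WM=0
i=2 t=0 v=9: → [0,12); WM=0
i=3 t=4 v=9: → [0,12); WM=4
i=4 t=7 v=1: → [0,12); WM=7
i=5 t=9 v=1: → [0,12); WM=9
i=6 t=11 v=2: → [11,23),[0,12); WM=11
i=7 t=12 v=4: → [11,23); WM=12; [0,12) fires=5
i=8 t=14 v=6: → [11,23); WM=14
i=9 t=3 v=1: DROP (t<14-0); WM=14
i=10 t=5 v=3: DROP (t<14-0); WM=14
i=11 t=15 v=1: → [11,23); WM=15
i=12 t=16 v=4: → [11,23); WM=16
i=13 t=20 v=7: → [11,23); WM=20
i=14 t=16 v=1: DROP (t<20-0); WM=20
i=15 t=22 v=3: → [22,34),[11,23); WM=22
i=16 t=25 v=1: → [22,34); WM=25; [11,23) fires=6
i=17 t=19 v=1: DROP (t<25-0); WM=25
i=18 t=31 v=9: → [22,34); WM=31
i=19 t=32 v=6: → [22,34); WM=32
i=20 t=26 v=9: DROP (t<32-0); WM=32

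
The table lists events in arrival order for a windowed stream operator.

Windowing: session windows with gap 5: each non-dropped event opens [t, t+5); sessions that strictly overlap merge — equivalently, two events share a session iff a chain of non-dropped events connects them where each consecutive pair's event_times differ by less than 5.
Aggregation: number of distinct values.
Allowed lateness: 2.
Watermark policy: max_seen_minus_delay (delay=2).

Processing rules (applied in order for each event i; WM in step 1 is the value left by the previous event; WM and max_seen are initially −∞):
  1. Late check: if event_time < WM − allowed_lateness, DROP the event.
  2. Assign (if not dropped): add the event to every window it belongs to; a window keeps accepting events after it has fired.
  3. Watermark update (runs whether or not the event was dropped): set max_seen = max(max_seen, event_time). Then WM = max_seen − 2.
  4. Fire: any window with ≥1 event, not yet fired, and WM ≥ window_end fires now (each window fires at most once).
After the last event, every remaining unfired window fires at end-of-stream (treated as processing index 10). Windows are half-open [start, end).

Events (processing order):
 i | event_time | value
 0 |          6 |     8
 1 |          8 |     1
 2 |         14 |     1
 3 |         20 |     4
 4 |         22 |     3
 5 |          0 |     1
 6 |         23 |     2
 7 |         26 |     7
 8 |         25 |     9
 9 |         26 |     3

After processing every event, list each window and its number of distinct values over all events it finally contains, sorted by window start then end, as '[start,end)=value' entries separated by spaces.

[6,13)=2 [14,19)=1 [20,31)=5

i=0 t=6 v=8: → [6,11); WM=4
i=1 t=8 v=1: → [6,13); WM=6
i=2 t=14 v=1: → [14,19); WM=12
i=3 t=20 v=4: → [20,25); WM=18
i=4 t=22 v=3: → [20,27); WM=20
i=5 t=0 v=1: DROP (t<20-2); WM=20
i=6 t=23 v=2: → [20,28); WM=21
i=7 t=26 v=7: → [20,31); WM=24
i=8 t=25 v=9: → [20,31); WM=24
i=9 t=26 v=3: → [20,31); WM=24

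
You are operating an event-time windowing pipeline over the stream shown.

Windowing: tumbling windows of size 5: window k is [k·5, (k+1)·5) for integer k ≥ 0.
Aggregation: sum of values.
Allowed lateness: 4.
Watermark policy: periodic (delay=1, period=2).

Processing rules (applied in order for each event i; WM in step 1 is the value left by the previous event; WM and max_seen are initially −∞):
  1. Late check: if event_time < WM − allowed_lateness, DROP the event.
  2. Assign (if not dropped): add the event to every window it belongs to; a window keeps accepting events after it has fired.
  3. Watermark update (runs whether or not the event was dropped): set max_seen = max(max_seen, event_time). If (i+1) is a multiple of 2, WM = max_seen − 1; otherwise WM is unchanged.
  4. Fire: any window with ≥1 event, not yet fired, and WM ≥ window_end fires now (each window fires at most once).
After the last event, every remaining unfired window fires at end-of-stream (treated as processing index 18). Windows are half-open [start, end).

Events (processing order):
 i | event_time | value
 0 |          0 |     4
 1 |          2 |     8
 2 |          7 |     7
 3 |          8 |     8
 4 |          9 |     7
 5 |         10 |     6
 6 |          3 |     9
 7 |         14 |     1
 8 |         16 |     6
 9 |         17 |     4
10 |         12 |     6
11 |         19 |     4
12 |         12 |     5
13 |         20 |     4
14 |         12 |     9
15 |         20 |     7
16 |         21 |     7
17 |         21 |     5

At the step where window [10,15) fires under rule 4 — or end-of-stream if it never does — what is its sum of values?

7

i=0 t=0 v=4: → [0,5); WM=−∞
i=1 t=2 v=8: → [0,5); WM=1
i=2 t=7 v=7: → [5,10); WM=1
i=3 t=8 v=8: → [5,10); WM=7; [0,5) fires=12
i=4 t=9 v=7: → [5,10); WM=7
i=5 t=10 v=6: → [10,15); WM=9
i=6 t=3 v=9: DROP (t<9-4); WM=9
i=7 t=14 v=1: → [10,15); WM=13; [5,10) fires=22
i=8 t=16 v=6: → [15,20); WM=13
i=9 t=17 v=4: → [15,20); WM=16; [10,15) fires=7
i=10 t=12 v=6: → [10,15); WM=16
i=11 t=19 v=4: → [15,20); WM=18
i=12 t=12 v=5: DROP (t<18-4); WM=18
i=13 t=20 v=4: → [20,25); WM=19
i=14 t=12 v=9: DROP (t<19-4); WM=19
i=15 t=20 v=7: → [20,25); WM=19
i=16 t=21 v=7: → [20,25); WM=19
i=17 t=21 v=5: → [20,25); WM=20; [15,20) fires=14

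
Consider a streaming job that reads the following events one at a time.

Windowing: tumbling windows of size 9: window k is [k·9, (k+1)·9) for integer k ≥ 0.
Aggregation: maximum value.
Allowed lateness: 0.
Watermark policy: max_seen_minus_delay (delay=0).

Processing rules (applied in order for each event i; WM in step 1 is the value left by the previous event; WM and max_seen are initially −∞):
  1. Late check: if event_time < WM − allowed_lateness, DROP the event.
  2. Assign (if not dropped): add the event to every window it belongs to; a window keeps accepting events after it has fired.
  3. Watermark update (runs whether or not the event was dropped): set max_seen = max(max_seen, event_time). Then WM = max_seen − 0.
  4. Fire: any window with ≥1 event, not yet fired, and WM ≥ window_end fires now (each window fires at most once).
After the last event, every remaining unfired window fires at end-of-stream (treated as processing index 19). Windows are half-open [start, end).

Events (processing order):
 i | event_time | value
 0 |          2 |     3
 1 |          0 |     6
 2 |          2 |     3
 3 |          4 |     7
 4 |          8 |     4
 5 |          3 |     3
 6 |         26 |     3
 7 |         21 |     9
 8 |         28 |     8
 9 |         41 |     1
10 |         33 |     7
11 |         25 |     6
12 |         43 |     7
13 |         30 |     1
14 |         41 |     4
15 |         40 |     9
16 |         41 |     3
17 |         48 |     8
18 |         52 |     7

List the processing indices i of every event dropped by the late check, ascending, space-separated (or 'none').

1 5 7 10 11 13 14 15 16

i=0 t=2 v=3: → [0,9); WM=2
i=1 t=0 v=6: DROP (t<2-0); WM=2
i=2 t=2 v=3: → [0,9); WM=2
i=3 t=4 v=7: → [0,9); WM=4
i=4 t=8 v=4: → [0,9); WM=8
i=5 t=3 v=3: DROP (t<8-0); WM=8
i=6 t=26 v=3: → [18,27); WM=26; [0,9) fires=7
i=7 t=21 v=9: DROP (t<26-0); WM=26
i=8 t=28 v=8: → [27,36); WM=28; [18,27) fires=3
i=9 t=41 v=1: → [36,45); WM=41; [27,36) fires=8
i=10 t=33 v=7: DROP (t<41-0); WM=41
i=11 t=25 v=6: DROP (t<41-0); WM=41
i=12 t=43 v=7: → [36,45); WM=43
i=13 t=30 v=1: DROP (t<43-0); WM=43
i=14 t=41 v=4: DROP (t<43-0); WM=43
i=15 t=40 v=9: DROP (t<43-0); WM=43
i=16 t=41 v=3: DROP (t<43-0); WM=43
i=17 t=48 v=8: → [45,54); WM=48; [36,45) fires=7
i=18 t=52 v=7: → [45,54); WM=52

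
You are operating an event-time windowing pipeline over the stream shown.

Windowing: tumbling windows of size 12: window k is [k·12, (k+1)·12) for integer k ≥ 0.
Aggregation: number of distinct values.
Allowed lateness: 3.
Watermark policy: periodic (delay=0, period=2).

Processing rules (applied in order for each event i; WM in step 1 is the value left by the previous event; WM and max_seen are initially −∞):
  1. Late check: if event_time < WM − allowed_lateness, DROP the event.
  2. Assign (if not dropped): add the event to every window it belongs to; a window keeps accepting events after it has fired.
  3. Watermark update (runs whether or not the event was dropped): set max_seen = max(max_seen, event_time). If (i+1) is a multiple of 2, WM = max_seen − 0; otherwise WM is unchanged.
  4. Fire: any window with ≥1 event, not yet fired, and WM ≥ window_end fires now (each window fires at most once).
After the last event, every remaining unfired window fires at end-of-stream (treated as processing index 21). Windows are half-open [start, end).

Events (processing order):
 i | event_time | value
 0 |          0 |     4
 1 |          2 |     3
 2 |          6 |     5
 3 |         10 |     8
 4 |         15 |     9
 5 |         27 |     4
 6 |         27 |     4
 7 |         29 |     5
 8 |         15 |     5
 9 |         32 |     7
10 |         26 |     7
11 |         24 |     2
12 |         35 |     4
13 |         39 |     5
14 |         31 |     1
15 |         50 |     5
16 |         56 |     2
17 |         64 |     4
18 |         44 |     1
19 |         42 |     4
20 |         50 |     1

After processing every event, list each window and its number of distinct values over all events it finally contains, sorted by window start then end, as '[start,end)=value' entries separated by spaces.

[0,12)=4 [12,24)=1 [24,36)=3 [36,48)=1 [48,60)=2 [60,72)=1

i=0 t=0 v=4: → [0,12); WM=−∞
i=1 t=2 v=3: → [0,12); WM=2
i=2 t=6 v=5: → [0,12); WM=2
i=3 t=10 v=8: → [0,12); WM=10
i=4 t=15 v=9: → [12,24); WM=10
i=5 t=27 v=4: → [24,36); WM=27; [0,12) fires=4 [12,24) fires=1
i=6 t=27 v=4: → [24,36); WM=27
i=7 t=29 v=5: → [24,36); WM=29
i=8 t=15 v=5: DROP (t<29-3); WM=29
i=9 t=32 v=7: → [24,36); WM=32
i=10 t=26 v=7: DROP (t<32-3); WM=32
i=11 t=24 v=2: DROP (t<32-3); WM=32
i=12 t=35 v=4: → [24,36); WM=32
i=13 t=39 v=5: → [36,48); WM=39; [24,36) fires=3
i=14 t=31 v=1: DROP (t<39-3); WM=39
i=15 t=50 v=5: → [48,60); WM=50; [36,48) fires=1
i=16 t=56 v=2: → [48,60); WM=50
i=17 t=64 v=4: → [60,72); WM=64; [48,60) fires=2
i=18 t=44 v=1: DROP (t<64-3); WM=64
i=19 t=42 v=4: DROP (t<64-3); WM=64
i=20 t=50 v=1: DROP (t<64-3); WM=64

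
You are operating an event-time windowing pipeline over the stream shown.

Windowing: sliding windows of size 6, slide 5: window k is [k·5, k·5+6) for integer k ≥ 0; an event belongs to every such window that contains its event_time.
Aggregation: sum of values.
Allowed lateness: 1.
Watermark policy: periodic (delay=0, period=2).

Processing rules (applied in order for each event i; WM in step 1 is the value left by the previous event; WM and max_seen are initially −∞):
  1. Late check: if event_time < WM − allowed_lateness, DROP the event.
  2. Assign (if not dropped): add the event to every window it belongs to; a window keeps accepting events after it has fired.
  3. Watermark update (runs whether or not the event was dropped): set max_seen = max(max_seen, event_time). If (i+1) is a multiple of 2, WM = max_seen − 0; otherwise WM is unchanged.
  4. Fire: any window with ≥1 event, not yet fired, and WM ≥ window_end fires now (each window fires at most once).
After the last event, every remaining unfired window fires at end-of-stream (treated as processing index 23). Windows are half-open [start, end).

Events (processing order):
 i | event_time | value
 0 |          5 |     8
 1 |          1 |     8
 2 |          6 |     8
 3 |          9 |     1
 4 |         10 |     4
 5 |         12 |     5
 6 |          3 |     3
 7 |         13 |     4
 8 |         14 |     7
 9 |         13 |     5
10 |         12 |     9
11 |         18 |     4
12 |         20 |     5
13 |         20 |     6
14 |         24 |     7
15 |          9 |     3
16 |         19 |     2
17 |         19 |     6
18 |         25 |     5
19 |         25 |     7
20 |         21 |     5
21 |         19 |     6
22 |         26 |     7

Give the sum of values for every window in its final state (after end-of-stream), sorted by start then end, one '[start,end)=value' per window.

[0,6)=16 [5,11)=21 [10,16)=25 [15,21)=15 [20,26)=30 [25,31)=19

i=0 t=5 v=8: → [5,11),[0,6); WM=−∞
i=1 t=1 v=8: → [0,6); WM=5
i=2 t=6 v=8: → [5,11); WM=5
i=3 t=9 v=1: → [5,11); WM=9; [0,6) fires=16
i=4 t=10 v=4: → [10,16),[5,11); WM=9
i=5 t=12 v=5: → [10,16); WM=12; [5,11) fires=21
i=6 t=3 v=3: DROP (t<12-1); WM=12
i=7 t=13 v=4: → [10,16); WM=13
i=8 t=14 v=7: → [10,16); WM=13
i=9 t=13 v=5: → [10,16); WM=14
i=10 t=12 v=9: DROP (t<14-1); WM=14
i=11 t=18 v=4: → [15,21); WM=18; [10,16) fires=25
i=12 t=20 v=5: → [20,26),[15,21); WM=18
i=13 t=20 v=6: → [20,26),[15,21); WM=20
i=14 t=24 v=7: → [20,26); WM=20
i=15 t=9 v=3: DROP (t<20-1); WM=24; [15,21) fires=15
i=16 t=19 v=2: DROP (t<24-1); WM=24
i=17 t=19 v=6: DROP (t<24-1); WM=24
i=18 t=25 v=5: → [25,31),[20,26); WM=24
i=19 t=25 v=7: → [25,31),[20,26); WM=25
i=20 t=21 v=5: DROP (t<25-1); WM=25
i=21 t=19 v=6: DROP (t<25-1); WM=25
i=22 t=26 v=7: → [25,31); WM=25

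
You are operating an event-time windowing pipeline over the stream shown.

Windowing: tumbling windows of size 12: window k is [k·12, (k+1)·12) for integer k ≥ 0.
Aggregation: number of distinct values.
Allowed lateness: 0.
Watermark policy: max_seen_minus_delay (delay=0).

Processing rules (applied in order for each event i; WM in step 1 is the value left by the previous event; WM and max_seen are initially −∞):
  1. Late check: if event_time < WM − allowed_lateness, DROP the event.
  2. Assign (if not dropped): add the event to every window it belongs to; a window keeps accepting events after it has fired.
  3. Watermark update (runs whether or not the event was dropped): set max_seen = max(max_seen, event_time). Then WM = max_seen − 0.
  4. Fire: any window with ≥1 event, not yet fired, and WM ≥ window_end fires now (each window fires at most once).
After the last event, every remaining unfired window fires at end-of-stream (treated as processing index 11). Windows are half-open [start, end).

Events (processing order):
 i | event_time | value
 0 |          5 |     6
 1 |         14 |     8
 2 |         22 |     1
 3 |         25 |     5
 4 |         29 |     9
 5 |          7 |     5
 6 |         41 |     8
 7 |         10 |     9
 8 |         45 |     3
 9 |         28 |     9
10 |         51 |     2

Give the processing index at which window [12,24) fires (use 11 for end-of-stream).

i=0 t=5 v=6: → [0,12); WM=5
i=1 t=14 v=8: → [12,24); WM=14; [0,12) fires=1
i=2 t=22 v=1: → [12,24); WM=22
i=3 t=25 v=5: → [24,36); WM=25; [12,24) fires=2
i=4 t=29 v=9: → [24,36); WM=29
i=5 t=7 v=5: DROP (t<29-0); WM=29
i=6 t=41 v=8: → [36,48); WM=41; [24,36) fires=2
i=7 t=10 v=9: DROP (t<41-0); WM=41
i=8 t=45 v=3: → [36,48); WM=45
i=9 t=28 v=9: DROP (t<45-0); WM=45
i=10 t=51 v=2: → [48,60); WM=51; [36,48) fires=2

3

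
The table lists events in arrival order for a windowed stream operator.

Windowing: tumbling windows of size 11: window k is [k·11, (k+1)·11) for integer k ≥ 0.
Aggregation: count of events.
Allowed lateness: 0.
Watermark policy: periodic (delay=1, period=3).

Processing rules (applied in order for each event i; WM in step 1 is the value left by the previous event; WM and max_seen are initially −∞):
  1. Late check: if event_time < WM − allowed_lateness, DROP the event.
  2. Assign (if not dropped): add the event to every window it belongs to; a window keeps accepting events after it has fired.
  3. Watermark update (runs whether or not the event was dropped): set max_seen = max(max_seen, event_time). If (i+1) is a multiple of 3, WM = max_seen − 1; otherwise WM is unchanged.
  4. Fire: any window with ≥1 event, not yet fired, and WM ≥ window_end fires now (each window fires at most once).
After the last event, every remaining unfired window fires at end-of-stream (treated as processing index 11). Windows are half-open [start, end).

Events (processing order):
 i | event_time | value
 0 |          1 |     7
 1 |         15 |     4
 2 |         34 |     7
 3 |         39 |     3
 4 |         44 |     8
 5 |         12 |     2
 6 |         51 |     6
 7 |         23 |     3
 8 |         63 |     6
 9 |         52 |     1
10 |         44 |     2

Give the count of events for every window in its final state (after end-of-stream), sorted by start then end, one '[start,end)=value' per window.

[0,11)=1 [11,22)=1 [33,44)=2 [44,55)=2 [55,66)=1

i=0 t=1 v=7: → [0,11); WM=−∞
i=1 t=15 v=4: → [11,22); WM=−∞
i=2 t=34 v=7: → [33,44); WM=33; [0,11) fires=1 [11,22) fires=1
i=3 t=39 v=3: → [33,44); WM=33
i=4 t=44 v=8: → [44,55); WM=33
i=5 t=12 v=2: DROP (t<33-0); WM=43
i=6 t=51 v=6: → [44,55); WM=43
i=7 t=23 v=3: DROP (t<43-0); WM=43
i=8 t=63 v=6: → [55,66); WM=62; [33,44) fires=2 [44,55) fires=2
i=9 t=52 v=1: DROP (t<62-0); WM=62
i=10 t=44 v=2: DROP (t<62-0); WM=62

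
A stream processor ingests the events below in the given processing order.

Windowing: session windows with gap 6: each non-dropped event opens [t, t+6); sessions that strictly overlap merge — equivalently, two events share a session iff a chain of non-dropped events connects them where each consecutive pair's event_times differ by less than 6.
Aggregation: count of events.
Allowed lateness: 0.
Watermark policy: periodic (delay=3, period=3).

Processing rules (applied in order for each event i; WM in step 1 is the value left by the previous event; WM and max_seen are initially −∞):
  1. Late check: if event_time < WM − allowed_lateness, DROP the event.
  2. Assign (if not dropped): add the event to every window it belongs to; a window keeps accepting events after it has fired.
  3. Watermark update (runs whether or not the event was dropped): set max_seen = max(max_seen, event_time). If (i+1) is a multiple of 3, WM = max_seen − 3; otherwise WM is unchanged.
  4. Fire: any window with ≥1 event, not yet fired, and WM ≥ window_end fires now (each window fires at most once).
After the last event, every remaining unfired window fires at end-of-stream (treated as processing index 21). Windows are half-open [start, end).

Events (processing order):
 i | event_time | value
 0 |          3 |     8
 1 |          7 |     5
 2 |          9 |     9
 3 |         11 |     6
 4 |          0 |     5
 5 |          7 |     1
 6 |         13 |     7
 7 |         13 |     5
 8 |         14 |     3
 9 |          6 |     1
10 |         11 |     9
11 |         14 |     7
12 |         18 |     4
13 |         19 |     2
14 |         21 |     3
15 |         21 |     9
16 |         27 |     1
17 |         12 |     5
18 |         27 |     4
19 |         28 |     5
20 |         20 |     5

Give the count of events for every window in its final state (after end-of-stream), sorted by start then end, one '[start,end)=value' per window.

[3,27)=14 [27,34)=3

i=0 t=3 v=8: → [3,9); WM=−∞
i=1 t=7 v=5: → [3,13); WM=−∞
i=2 t=9 v=9: → [3,15); WM=6
i=3 t=11 v=6: → [3,17); WM=6
i=4 t=0 v=5: DROP (t<6-0); WM=6
i=5 t=7 v=1: → [3,17); WM=8
i=6 t=13 v=7: → [3,19); WM=8
i=7 t=13 v=5: → [3,19); WM=8
i=8 t=14 v=3: → [3,20); WM=11
i=9 t=6 v=1: DROP (t<11-0); WM=11
i=10 t=11 v=9: → [3,20); WM=11
i=11 t=14 v=7: → [3,20); WM=11
i=12 t=18 v=4: → [3,24); WM=11
i=13 t=19 v=2: → [3,25); WM=11
i=14 t=21 v=3: → [3,27); WM=18
i=15 t=21 v=9: → [3,27); WM=18
i=16 t=27 v=1: → [27,33); WM=18
i=17 t=12 v=5: DROP (t<18-0); WM=24
i=18 t=27 v=4: → [27,33); WM=24
i=19 t=28 v=5: → [27,34); WM=24
i=20 t=20 v=5: DROP (t<24-0); WM=25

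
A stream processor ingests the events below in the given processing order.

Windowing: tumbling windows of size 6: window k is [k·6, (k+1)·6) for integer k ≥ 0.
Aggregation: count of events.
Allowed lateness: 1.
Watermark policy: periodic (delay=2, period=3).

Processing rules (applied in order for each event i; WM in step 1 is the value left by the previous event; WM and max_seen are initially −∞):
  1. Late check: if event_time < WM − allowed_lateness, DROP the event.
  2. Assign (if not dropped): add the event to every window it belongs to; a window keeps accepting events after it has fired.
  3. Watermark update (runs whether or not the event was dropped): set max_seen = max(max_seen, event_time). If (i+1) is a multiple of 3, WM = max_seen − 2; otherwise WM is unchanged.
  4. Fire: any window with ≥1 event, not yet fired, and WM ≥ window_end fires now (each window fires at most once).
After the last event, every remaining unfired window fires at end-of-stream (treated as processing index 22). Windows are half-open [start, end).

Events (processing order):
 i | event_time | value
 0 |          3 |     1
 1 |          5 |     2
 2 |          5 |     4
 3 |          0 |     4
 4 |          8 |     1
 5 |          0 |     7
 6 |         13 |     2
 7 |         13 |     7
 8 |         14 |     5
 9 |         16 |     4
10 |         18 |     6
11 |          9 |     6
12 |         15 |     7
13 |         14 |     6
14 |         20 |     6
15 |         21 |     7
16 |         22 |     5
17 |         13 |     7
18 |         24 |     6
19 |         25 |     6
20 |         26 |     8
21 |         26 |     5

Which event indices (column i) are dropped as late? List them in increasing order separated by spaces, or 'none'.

i=0 t=3 v=1: → [0,6); WM=−∞
i=1 t=5 v=2: → [0,6); WM=−∞
i=2 t=5 v=4: → [0,6); WM=3
i=3 t=0 v=4: DROP (t<3-1); WM=3
i=4 t=8 v=1: → [6,12); WM=3
i=5 t=0 v=7: DROP (t<3-1); WM=6; [0,6) fires=3
i=6 t=13 v=2: → [12,18); WM=6
i=7 t=13 v=7: → [12,18); WM=6
i=8 t=14 v=5: → [12,18); WM=12; [6,12) fires=1
i=9 t=16 v=4: → [12,18); WM=12
i=10 t=18 v=6: → [18,24); WM=12
i=11 t=9 v=6: DROP (t<12-1); WM=16
i=12 t=15 v=7: → [12,18); WM=16
i=13 t=14 v=6: DROP (t<16-1); WM=16
i=14 t=20 v=6: → [18,24); WM=18; [12,18) fires=5
i=15 t=21 v=7: → [18,24); WM=18
i=16 t=22 v=5: → [18,24); WM=18
i=17 t=13 v=7: DROP (t<18-1); WM=20
i=18 t=24 v=6: → [24,30); WM=20
i=19 t=25 v=6: → [24,30); WM=20
i=20 t=26 v=8: → [24,30); WM=24; [18,24) fires=4
i=21 t=26 v=5: → [24,30); WM=24

3 5 11 13 17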